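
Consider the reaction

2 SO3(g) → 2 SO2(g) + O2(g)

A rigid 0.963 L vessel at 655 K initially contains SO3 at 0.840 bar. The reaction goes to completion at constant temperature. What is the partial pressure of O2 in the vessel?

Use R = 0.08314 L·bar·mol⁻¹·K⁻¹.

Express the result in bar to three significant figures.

n(SO3)₀ = PV/RT = (0.840 × 0.963) / (0.08314 × 655) = 0.01485 mol
n(O2) = (1/2) × 0.01485 = 0.007425 mol
P(O2) = nRT/V = 0.007425 × 0.08314 × 655 / 0.963 = 0.4199 bar

0.420 bar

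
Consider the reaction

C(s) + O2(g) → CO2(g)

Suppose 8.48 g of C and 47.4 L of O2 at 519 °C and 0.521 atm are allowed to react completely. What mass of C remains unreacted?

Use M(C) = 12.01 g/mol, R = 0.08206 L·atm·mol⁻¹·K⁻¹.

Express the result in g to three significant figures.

3.92 g

n(C) = 8.48 / 12.01 = 0.7061 mol
n(O2) = PV/RT = (0.521 × 47.4) / (0.08206 × 792.15) = 0.3799 mol
For 0.7061 mol C, stoichiometry requires (1/1) × 0.7061 = 0.7061 mol O2; 0.3799 mol is available, so O2 is limiting.
n(C) consumed = (1/1) × 0.3799 = 0.3799 mol; remaining = 0.7061 − 0.3799 = 0.3262 mol
m(C) = 0.3262 × 12.01 = 3.918 g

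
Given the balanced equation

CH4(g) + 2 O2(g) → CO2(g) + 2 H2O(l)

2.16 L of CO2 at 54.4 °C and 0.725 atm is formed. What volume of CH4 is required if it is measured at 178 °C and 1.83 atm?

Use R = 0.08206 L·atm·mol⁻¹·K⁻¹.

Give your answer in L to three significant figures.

n(CO2) = PV/RT = (0.725 × 2.16) / (0.08206 × 327.55) = 0.05826 mol
n(CH4) = (1/1) × 0.05826 = 0.05826 mol
V = nRT/P = 0.05826 × 0.08206 × 451.15 / 1.83 = 1.179 L

1.18 L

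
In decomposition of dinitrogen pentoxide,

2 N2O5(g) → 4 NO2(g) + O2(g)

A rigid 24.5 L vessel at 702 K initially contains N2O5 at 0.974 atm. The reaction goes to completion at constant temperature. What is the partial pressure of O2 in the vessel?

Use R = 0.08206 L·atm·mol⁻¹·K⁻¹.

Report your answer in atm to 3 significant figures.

n(N2O5)₀ = PV/RT = (0.974 × 24.5) / (0.08206 × 702) = 0.4142 mol
n(O2) = (1/2) × 0.4142 = 0.2071 mol
P(O2) = nRT/V = 0.2071 × 0.08206 × 702 / 24.5 = 0.4869 atm

0.487 atm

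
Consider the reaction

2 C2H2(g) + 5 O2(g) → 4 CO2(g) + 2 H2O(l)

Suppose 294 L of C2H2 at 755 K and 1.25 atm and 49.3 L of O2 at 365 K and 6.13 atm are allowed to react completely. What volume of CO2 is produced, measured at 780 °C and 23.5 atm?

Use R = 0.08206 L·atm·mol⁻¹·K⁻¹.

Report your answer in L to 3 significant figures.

29.7 L

n(C2H2) = PV/RT = (1.25 × 294) / (0.08206 × 755) = 5.932 mol
n(O2) = PV/RT = (6.13 × 49.3) / (0.08206 × 365) = 10.09 mol
For 5.932 mol C2H2, stoichiometry requires (5/2) × 5.932 = 14.83 mol O2; 10.09 mol is available, so O2 is limiting.
n(CO2) = (4/5) × 10.09 = 8.072 mol
V(CO2) = nRT/P = 8.072 × 0.08206 × 1053.15 / 23.5 = 29.68 L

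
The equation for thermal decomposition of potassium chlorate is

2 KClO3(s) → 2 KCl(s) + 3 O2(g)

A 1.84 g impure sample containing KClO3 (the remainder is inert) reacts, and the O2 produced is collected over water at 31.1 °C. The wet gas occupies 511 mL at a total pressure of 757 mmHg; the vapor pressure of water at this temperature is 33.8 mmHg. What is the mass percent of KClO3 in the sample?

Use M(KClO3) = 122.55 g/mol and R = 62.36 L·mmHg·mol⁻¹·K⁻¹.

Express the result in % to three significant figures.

86.5 %

P(O2) = 757 − 33.8 = 723.2 mmHg
n(O2) = PV/RT = (723.2 × 0.5110) / (62.36 × 304.25) = 0.01948 mol
n(KClO3) = (2/3) × 0.01948 = 0.01299 mol
m(KClO3) = 0.01299 × 122.55 = 1.592 g
%KClO3 = 1.592 / 1.84 × 100 = 86.52%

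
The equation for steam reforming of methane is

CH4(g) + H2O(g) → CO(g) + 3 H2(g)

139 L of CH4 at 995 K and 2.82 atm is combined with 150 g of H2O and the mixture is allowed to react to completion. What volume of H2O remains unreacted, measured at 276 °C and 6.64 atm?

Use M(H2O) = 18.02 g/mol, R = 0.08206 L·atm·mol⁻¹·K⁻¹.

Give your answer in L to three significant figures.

23.9 L

n(CH4) = PV/RT = (2.82 × 139) / (0.08206 × 995) = 4.801 mol
n(H2O) = 150 / 18.02 = 8.324 mol
For 4.801 mol CH4, stoichiometry requires (1/1) × 4.801 = 4.801 mol H2O; 8.324 mol is available, so CH4 is limiting.
n(H2O) consumed = (1/1) × 4.801 = 4.801 mol; remaining = 8.324 − 4.801 = 3.523 mol
V(H2O) = nRT/P = 3.523 × 0.08206 × 549.15 / 6.64 = 23.91 L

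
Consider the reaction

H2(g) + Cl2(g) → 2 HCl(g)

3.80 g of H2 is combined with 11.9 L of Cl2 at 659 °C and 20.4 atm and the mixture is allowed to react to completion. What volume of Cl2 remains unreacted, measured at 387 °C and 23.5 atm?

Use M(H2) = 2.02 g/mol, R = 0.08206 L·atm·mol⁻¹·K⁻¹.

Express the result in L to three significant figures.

2.98 L

n(H2) = 3.80 / 2.02 = 1.881 mol
n(Cl2) = PV/RT = (20.4 × 11.9) / (0.08206 × 932.15) = 3.174 mol
For 1.881 mol H2, stoichiometry requires (1/1) × 1.881 = 1.881 mol Cl2; 3.174 mol is available, so H2 is limiting.
n(Cl2) consumed = (1/1) × 1.881 = 1.881 mol; remaining = 3.174 − 1.881 = 1.293 mol
V(Cl2) = nRT/P = 1.293 × 0.08206 × 660.15 / 23.5 = 2.981 L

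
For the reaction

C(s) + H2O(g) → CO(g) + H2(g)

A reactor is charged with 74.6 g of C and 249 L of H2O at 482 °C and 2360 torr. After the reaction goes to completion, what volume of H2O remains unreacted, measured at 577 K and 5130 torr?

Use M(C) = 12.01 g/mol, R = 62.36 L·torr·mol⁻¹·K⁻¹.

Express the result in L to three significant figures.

44.0 L

n(C) = 74.6 / 12.01 = 6.211 mol
n(H2O) = PV/RT = (2360 × 249) / (62.36 × 755.15) = 12.48 mol
For 6.211 mol C, stoichiometry requires (1/1) × 6.211 = 6.211 mol H2O; 12.48 mol is available, so C is limiting.
n(H2O) consumed = (1/1) × 6.211 = 6.211 mol; remaining = 12.48 − 6.211 = 6.269 mol
V(H2O) = nRT/P = 6.269 × 62.36 × 577 / 5130 = 43.97 L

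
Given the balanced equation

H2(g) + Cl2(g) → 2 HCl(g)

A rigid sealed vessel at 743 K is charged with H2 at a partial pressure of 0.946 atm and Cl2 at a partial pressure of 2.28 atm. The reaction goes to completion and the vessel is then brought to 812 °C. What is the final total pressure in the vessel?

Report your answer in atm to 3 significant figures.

At constant V, partial pressures at 743 K are proportional to moles, so apply stoichiometry directly to pressures.
P(Cl2) required for 0.946 atm of H2 = (1/1) × 0.946 = 0.9460 atm; available 2.28 atm, so H2 is limiting.
P(Cl2) remaining = 2.28 − (1/1) × 0.946 = 1.334 atm
P(gaseous products) = (2)/1 × 0.946 = 1.892 atm
P_total at 743 K = 1.334 + 1.892 = 3.226 atm
Scaling to 812 °C: P = 3.226 × 1085.15/743 = 4.712 atm

4.71 atm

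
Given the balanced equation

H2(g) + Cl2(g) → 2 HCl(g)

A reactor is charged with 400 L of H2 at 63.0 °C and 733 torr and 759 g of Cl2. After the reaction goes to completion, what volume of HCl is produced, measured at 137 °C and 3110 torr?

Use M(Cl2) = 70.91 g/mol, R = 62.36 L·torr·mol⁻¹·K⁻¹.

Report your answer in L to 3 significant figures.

176 L

n(H2) = PV/RT = (733 × 400) / (62.36 × 336.15) = 13.99 mol
n(Cl2) = 759 / 70.91 = 10.70 mol
For 13.99 mol H2, stoichiometry requires (1/1) × 13.99 = 13.99 mol Cl2; 10.70 mol is available, so Cl2 is limiting.
n(HCl) = (2/1) × 10.70 = 21.40 mol
V(HCl) = nRT/P = 21.40 × 62.36 × 410.15 / 3110 = 176.0 L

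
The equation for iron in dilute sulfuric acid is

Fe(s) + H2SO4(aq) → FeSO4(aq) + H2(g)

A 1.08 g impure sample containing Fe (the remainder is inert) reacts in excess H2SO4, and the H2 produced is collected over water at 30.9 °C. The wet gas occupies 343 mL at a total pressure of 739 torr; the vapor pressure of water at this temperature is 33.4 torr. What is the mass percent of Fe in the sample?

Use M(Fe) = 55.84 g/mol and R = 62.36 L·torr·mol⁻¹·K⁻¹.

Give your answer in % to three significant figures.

66.0 %

P(H2) = 739 − 33.4 = 705.6 torr
n(H2) = PV/RT = (705.6 × 0.3430) / (62.36 × 304.05) = 0.01276 mol
n(Fe) = (1/1) × 0.01276 = 0.01276 mol
m(Fe) = 0.01276 × 55.84 = 0.7125 g
%Fe = 0.7125 / 1.08 × 100 = 65.97%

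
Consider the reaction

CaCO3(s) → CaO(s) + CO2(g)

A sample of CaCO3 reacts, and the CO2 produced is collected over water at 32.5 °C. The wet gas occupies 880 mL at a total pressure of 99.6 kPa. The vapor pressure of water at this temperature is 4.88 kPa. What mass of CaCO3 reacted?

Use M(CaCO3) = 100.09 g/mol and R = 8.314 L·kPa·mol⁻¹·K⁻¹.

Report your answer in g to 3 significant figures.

P(CO2) = 99.6 − 4.88 = 94.72 kPa
n(CO2) = PV/RT = (94.72 × 0.8800) / (8.314 × 305.65) = 0.03280 mol
n(CaCO3) = (1/1) × 0.03280 = 0.03280 mol
m(CaCO3) = 0.03280 × 100.09 = 3.283 g

3.28 g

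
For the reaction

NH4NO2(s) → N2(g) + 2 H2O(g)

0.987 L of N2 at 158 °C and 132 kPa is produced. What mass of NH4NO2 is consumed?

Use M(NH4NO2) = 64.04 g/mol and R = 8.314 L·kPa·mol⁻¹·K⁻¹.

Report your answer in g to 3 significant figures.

2.33 g

n(N2) = PV/RT = (132 × 0.987) / (8.314 × 431.15) = 0.03635 mol
n(NH4NO2) = (1/1) × 0.03635 = 0.03635 mol
m(NH4NO2) = 0.03635 × 64.04 = 2.328 g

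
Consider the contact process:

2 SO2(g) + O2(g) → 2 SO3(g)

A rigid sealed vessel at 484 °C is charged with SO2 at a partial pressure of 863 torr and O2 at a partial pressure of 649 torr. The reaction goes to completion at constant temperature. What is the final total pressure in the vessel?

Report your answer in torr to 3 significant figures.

1080 torr

With V and T fixed, P_i ∝ n_i, so the mole ratios apply directly to partial pressures at 484 °C.
P(O2) required for 863 torr of SO2 = (1/2) × 863 = 431.5 torr; available 649 torr, so SO2 is limiting.
P(O2) remaining = 649 − (1/2) × 863 = 217.5 torr
P(gaseous products) = (2)/2 × 863 = 863.0 torr
P_total at 484 °C = 217.5 + 863.0 = 1080 torr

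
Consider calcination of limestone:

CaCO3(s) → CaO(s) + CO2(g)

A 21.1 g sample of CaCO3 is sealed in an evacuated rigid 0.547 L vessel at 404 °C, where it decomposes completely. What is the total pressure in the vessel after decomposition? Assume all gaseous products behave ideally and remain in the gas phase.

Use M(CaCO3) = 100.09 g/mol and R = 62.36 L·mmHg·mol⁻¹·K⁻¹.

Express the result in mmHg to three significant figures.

16300 mmHg

n(CaCO3) = 21.1 / 100.09 = 0.2108 mol
n(gas produced) = (1/1) × 0.2108 = 0.2108 mol
P = nRT/V = 0.2108 × 62.36 × 677.15 / 0.547 = 16270 mmHg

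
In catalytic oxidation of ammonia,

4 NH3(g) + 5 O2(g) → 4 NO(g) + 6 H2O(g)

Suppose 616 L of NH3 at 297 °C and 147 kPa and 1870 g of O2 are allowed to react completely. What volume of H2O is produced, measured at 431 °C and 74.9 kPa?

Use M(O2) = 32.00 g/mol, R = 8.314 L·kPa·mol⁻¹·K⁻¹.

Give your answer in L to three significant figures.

2240 L

n(NH3) = PV/RT = (147 × 616) / (8.314 × 570.15) = 19.10 mol
n(O2) = 1870 / 32.00 = 58.44 mol
For 19.10 mol NH3, stoichiometry requires (5/4) × 19.10 = 23.88 mol O2; 58.44 mol is available, so NH3 is limiting.
n(H2O) = (6/4) × 19.10 = 28.65 mol
V(H2O) = nRT/P = 28.65 × 8.314 × 704.15 / 74.9 = 2239 L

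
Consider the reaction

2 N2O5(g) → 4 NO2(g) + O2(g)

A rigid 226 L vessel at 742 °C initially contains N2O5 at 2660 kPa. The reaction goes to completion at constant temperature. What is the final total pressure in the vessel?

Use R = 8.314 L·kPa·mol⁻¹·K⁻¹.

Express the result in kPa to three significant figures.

Rigid vessel, constant T ⇒ P scales with total gas moles (2 → 5).
P_final = (5/2) × 2660 = 6650 kPa

6650 kPa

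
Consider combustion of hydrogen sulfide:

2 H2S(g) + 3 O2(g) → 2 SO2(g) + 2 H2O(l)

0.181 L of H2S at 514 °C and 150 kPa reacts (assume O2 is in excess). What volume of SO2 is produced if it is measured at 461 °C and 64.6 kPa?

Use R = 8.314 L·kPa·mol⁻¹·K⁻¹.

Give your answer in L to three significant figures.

0.392 L

n(H2S) = PV/RT = (150 × 0.181) / (8.314 × 787.15) = 0.004149 mol
n(SO2) = (2/2) × 0.004149 = 0.004149 mol
V = nRT/P = 0.004149 × 8.314 × 734.15 / 64.6 = 0.3920 L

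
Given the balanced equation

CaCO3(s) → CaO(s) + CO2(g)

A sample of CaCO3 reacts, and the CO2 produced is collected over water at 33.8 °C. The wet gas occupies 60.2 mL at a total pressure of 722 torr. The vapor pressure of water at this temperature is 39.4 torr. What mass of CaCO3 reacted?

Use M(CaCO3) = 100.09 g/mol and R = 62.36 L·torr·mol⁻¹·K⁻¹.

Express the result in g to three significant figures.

P(CO2) = 722 − 39.4 = 682.6 torr
n(CO2) = PV/RT = (682.6 × 0.06020) / (62.36 × 306.95) = 0.002147 mol
n(CaCO3) = (1/1) × 0.002147 = 0.002147 mol
m(CaCO3) = 0.002147 × 100.09 = 0.2149 g

0.215 g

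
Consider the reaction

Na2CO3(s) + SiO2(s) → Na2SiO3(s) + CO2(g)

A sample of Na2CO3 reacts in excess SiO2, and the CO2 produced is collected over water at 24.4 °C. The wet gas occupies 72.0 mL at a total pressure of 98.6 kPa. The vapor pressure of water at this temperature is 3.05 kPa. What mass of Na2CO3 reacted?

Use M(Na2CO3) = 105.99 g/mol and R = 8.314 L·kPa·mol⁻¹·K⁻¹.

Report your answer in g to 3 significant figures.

0.295 g

P(CO2) = 98.6 − 3.05 = 95.55 kPa
n(CO2) = PV/RT = (95.55 × 0.07200) / (8.314 × 297.55) = 0.002781 mol
n(Na2CO3) = (1/1) × 0.002781 = 0.002781 mol
m(Na2CO3) = 0.002781 × 105.99 = 0.2948 g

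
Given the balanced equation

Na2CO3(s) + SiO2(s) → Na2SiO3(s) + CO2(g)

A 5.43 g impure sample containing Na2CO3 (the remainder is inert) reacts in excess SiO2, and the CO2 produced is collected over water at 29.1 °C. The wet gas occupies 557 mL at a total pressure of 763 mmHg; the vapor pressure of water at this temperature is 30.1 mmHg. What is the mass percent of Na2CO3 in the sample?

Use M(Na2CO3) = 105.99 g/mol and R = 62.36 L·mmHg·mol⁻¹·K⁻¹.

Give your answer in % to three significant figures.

42.3 %

P(CO2) = 763 − 30.1 = 732.9 mmHg
n(CO2) = PV/RT = (732.9 × 0.5570) / (62.36 × 302.25) = 0.02166 mol
n(Na2CO3) = (1/1) × 0.02166 = 0.02166 mol
m(Na2CO3) = 0.02166 × 105.99 = 2.296 g
%Na2CO3 = 2.296 / 5.43 × 100 = 42.28%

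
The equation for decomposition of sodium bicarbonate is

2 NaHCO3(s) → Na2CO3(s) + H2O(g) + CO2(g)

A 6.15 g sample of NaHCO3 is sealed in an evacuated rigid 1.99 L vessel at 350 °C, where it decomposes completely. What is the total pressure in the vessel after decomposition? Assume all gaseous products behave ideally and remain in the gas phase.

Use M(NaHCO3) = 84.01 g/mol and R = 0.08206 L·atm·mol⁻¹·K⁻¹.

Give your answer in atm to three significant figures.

1.88 atm

n(NaHCO3) = 6.15 / 84.01 = 0.07321 mol
n(gas produced) = (2/2) × 0.07321 = 0.07321 mol
P = nRT/V = 0.07321 × 0.08206 × 623.15 / 1.99 = 1.881 atm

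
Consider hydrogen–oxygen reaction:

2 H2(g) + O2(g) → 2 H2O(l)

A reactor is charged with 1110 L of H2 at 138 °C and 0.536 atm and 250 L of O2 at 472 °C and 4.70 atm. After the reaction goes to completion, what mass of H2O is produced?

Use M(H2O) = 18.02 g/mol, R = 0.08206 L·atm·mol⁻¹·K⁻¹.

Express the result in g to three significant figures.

318 g

n(H2) = PV/RT = (0.536 × 1110) / (0.08206 × 411.15) = 17.63 mol
n(O2) = PV/RT = (4.70 × 250) / (0.08206 × 745.15) = 19.22 mol
For 17.63 mol H2, stoichiometry requires (1/2) × 17.63 = 8.815 mol O2; 19.22 mol is available, so H2 is limiting.
n(H2O) = (2/2) × 17.63 = 17.63 mol
m(H2O) = 17.63 × 18.02 = 317.7 g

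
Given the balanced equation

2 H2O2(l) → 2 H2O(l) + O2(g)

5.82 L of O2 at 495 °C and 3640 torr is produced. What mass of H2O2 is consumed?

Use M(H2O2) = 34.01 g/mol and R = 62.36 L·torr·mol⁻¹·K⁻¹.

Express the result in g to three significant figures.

n(O2) = PV/RT = (3640 × 5.82) / (62.36 × 768.15) = 0.4423 mol
n(H2O2) = (2/1) × 0.4423 = 0.8846 mol
m(H2O2) = 0.8846 × 34.01 = 30.09 g

30.1 g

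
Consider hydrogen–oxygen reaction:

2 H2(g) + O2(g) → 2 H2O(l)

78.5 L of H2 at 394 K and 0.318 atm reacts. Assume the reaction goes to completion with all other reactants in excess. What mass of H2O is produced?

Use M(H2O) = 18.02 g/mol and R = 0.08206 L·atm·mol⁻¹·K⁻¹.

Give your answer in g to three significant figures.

n(H2) = PV/RT = (0.318 × 78.5) / (0.08206 × 394) = 0.7721 mol
n(H2O) = (2/2) × 0.7721 = 0.7721 mol
m(H2O) = 0.7721 × 18.02 = 13.91 g

13.9 g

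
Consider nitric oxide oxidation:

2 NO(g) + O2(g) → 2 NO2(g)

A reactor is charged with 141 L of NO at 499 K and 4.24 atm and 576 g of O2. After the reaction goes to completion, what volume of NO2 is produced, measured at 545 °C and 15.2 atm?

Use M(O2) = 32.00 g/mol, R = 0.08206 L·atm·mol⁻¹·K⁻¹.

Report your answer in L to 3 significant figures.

64.5 L

n(NO) = PV/RT = (4.24 × 141) / (0.08206 × 499) = 14.60 mol
n(O2) = 576 / 32.00 = 18.00 mol
For 14.60 mol NO, stoichiometry requires (1/2) × 14.60 = 7.300 mol O2; 18.00 mol is available, so NO is limiting.
n(NO2) = (2/2) × 14.60 = 14.60 mol
V(NO2) = nRT/P = 14.60 × 0.08206 × 818.15 / 15.2 = 64.49 L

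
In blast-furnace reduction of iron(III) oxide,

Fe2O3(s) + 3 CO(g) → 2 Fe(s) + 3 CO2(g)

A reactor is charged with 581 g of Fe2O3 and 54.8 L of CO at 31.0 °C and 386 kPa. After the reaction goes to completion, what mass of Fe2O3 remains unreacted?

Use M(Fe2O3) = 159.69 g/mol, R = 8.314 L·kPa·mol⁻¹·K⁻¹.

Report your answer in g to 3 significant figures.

n(Fe2O3) = 581 / 159.69 = 3.638 mol
n(CO) = PV/RT = (386 × 54.8) / (8.314 × 304.15) = 8.365 mol
For 3.638 mol Fe2O3, stoichiometry requires (3/1) × 3.638 = 10.91 mol CO; 8.365 mol is available, so CO is limiting.
n(Fe2O3) consumed = (1/3) × 8.365 = 2.788 mol; remaining = 3.638 − 2.788 = 0.8500 mol
m(Fe2O3) = 0.8500 × 159.69 = 135.7 g

136 g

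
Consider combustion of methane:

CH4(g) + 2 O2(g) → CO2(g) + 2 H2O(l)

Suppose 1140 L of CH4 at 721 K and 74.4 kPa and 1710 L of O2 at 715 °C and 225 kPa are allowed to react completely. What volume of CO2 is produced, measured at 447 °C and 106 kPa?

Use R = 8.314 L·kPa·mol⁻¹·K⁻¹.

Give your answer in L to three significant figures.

n(CH4) = PV/RT = (74.4 × 1140) / (8.314 × 721) = 14.15 mol
n(O2) = PV/RT = (225 × 1710) / (8.314 × 988.15) = 46.83 mol
For 14.15 mol CH4, stoichiometry requires (2/1) × 14.15 = 28.30 mol O2; 46.83 mol is available, so CH4 is limiting.
n(CO2) = (1/1) × 14.15 = 14.15 mol
V(CO2) = nRT/P = 14.15 × 8.314 × 720.15 / 106 = 799.3 L

799 L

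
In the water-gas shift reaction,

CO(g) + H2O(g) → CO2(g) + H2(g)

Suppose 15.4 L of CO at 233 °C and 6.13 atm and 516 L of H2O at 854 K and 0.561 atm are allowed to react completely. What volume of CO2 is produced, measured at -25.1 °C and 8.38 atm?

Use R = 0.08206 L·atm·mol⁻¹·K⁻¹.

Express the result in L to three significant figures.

5.52 L

n(CO) = PV/RT = (6.13 × 15.4) / (0.08206 × 506.15) = 2.273 mol
n(H2O) = PV/RT = (0.561 × 516) / (0.08206 × 854) = 4.131 mol
For 2.273 mol CO, stoichiometry requires (1/1) × 2.273 = 2.273 mol H2O; 4.131 mol is available, so CO is limiting.
n(CO2) = (1/1) × 2.273 = 2.273 mol
V(CO2) = nRT/P = 2.273 × 0.08206 × 248.05 / 8.38 = 5.521 L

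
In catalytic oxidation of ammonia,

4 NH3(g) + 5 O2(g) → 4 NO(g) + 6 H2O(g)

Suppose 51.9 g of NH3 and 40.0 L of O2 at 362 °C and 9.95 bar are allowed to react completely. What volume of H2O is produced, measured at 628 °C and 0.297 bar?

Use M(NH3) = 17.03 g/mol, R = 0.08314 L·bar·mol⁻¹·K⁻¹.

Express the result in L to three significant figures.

n(NH3) = 51.9 / 17.03 = 3.048 mol
n(O2) = PV/RT = (9.95 × 40.0) / (0.08314 × 635.15) = 7.537 mol
For 3.048 mol NH3, stoichiometry requires (5/4) × 3.048 = 3.810 mol O2; 7.537 mol is available, so NH3 is limiting.
n(H2O) = (6/4) × 3.048 = 4.572 mol
V(H2O) = nRT/P = 4.572 × 0.08314 × 901.15 / 0.297 = 1153 L

1150 L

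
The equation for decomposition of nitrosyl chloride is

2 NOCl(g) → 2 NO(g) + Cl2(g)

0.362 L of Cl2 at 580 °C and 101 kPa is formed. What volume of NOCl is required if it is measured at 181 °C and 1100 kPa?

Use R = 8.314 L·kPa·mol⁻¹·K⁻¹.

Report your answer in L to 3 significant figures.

0.0354 L

n(Cl2) = PV/RT = (101 × 0.362) / (8.314 × 853.15) = 0.005155 mol
n(NOCl) = (2/1) × 0.005155 = 0.01031 mol
V = nRT/P = 0.01031 × 8.314 × 454.15 / 1100 = 0.03539 L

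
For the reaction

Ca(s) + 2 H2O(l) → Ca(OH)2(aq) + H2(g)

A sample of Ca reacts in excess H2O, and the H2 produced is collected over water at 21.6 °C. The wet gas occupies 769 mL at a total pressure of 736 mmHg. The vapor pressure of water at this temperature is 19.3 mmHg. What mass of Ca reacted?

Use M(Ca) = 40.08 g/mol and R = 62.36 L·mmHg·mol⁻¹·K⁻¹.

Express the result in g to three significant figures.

P(H2) = 736 − 19.3 = 716.7 mmHg
n(H2) = PV/RT = (716.7 × 0.7690) / (62.36 × 294.75) = 0.02998 mol
n(Ca) = (1/1) × 0.02998 = 0.02998 mol
m(Ca) = 0.02998 × 40.08 = 1.202 g

1.20 g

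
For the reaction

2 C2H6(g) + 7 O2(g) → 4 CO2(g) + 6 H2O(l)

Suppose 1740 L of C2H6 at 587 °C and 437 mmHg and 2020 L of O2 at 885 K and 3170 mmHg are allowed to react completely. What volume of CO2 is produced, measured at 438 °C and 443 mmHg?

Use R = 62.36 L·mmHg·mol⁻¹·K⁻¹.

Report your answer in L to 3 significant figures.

n(C2H6) = PV/RT = (437 × 1740) / (62.36 × 860.15) = 14.18 mol
n(O2) = PV/RT = (3170 × 2020) / (62.36 × 885) = 116.0 mol
For 14.18 mol C2H6, stoichiometry requires (7/2) × 14.18 = 49.63 mol O2; 116.0 mol is available, so C2H6 is limiting.
n(CO2) = (4/2) × 14.18 = 28.36 mol
V(CO2) = nRT/P = 28.36 × 62.36 × 711.15 / 443 = 2839 L

2840 L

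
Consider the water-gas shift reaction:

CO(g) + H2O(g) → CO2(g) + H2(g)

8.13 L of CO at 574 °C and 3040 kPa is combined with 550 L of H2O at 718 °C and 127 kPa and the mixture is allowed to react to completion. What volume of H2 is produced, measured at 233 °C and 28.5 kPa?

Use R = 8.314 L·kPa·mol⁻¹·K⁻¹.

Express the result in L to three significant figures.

n(CO) = PV/RT = (3040 × 8.13) / (8.314 × 847.15) = 3.509 mol
n(H2O) = PV/RT = (127 × 550) / (8.314 × 991.15) = 8.477 mol
For 3.509 mol CO, stoichiometry requires (1/1) × 3.509 = 3.509 mol H2O; 8.477 mol is available, so CO is limiting.
n(H2) = (1/1) × 3.509 = 3.509 mol
V(H2) = nRT/P = 3.509 × 8.314 × 506.15 / 28.5 = 518.1 L

518 L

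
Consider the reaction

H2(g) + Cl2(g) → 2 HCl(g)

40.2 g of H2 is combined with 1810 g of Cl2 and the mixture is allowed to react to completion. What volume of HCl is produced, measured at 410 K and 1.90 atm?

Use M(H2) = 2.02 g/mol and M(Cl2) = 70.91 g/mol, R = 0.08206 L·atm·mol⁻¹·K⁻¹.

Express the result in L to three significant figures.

n(H2) = 40.2 / 2.02 = 19.90 mol
n(Cl2) = 1810 / 70.91 = 25.53 mol
For 19.90 mol H2, stoichiometry requires (1/1) × 19.90 = 19.90 mol Cl2; 25.53 mol is available, so H2 is limiting.
n(HCl) = (2/1) × 19.90 = 39.80 mol
V(HCl) = nRT/P = 39.80 × 0.08206 × 410 / 1.90 = 704.8 L

705 L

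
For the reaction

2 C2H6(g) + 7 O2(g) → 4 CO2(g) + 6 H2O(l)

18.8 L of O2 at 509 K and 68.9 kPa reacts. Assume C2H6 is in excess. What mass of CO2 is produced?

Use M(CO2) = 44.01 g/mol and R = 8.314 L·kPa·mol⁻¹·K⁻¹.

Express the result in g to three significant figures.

n(O2) = PV/RT = (68.9 × 18.8) / (8.314 × 509) = 0.3061 mol
n(CO2) = (4/7) × 0.3061 = 0.1749 mol
m(CO2) = 0.1749 × 44.01 = 7.697 g

7.70 g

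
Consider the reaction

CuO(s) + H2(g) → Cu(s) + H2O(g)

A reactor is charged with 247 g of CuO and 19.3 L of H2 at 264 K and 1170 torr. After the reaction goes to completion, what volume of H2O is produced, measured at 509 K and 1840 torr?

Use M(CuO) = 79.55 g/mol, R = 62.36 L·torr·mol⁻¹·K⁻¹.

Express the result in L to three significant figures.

23.7 L

n(CuO) = 247 / 79.55 = 3.105 mol
n(H2) = PV/RT = (1170 × 19.3) / (62.36 × 264) = 1.372 mol
For 3.105 mol CuO, stoichiometry requires (1/1) × 3.105 = 3.105 mol H2; 1.372 mol is available, so H2 is limiting.
n(H2O) = (1/1) × 1.372 = 1.372 mol
V(H2O) = nRT/P = 1.372 × 62.36 × 509 / 1840 = 23.67 L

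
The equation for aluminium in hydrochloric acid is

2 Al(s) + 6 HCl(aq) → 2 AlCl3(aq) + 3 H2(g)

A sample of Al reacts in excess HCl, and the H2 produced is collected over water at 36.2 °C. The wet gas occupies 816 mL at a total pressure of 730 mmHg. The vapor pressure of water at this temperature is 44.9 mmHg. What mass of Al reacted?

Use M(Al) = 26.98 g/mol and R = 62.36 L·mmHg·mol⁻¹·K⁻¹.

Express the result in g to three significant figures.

0.521 g

P(H2) = 730 − 44.9 = 685.1 mmHg
n(H2) = PV/RT = (685.1 × 0.8160) / (62.36 × 309.35) = 0.02898 mol
n(Al) = (2/3) × 0.02898 = 0.01932 mol
m(Al) = 0.01932 × 26.98 = 0.5213 g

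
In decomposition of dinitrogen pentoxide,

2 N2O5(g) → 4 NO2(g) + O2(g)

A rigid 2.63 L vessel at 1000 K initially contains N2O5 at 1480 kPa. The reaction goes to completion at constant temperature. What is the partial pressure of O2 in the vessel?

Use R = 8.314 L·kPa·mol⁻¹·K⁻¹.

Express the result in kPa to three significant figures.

740 kPa

n(N2O5)₀ = PV/RT = (1480 × 2.63) / (8.314 × 1000) = 0.4682 mol
n(O2) = (1/2) × 0.4682 = 0.2341 mol
P(O2) = nRT/V = 0.2341 × 8.314 × 1000 / 2.63 = 740.0 kPa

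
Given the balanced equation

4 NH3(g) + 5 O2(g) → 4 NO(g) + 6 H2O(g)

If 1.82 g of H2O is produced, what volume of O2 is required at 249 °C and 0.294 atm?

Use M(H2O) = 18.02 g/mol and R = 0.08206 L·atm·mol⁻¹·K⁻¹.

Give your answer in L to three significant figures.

n(H2O) = 1.820 / 18.02 = 0.1010 mol
n(O2) = (5/6) × 0.1010 = 0.08417 mol
V = nRT/P = 0.08417 × 0.08206 × 522.15 / 0.294 = 12.27 L

12.3 L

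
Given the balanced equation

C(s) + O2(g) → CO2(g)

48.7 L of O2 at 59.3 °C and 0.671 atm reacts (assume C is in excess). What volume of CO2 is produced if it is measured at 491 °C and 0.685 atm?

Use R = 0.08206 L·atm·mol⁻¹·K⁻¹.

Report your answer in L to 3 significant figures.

110 L

n(O2) = PV/RT = (0.671 × 48.7) / (0.08206 × 332.45) = 1.198 mol
n(CO2) = (1/1) × 1.198 = 1.198 mol
V = nRT/P = 1.198 × 0.08206 × 764.15 / 0.685 = 109.7 L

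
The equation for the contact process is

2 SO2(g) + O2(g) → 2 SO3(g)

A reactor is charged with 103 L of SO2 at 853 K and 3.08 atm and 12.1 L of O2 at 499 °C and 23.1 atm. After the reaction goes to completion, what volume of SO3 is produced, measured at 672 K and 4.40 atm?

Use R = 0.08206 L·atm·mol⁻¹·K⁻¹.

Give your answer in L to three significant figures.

n(SO2) = PV/RT = (3.08 × 103) / (0.08206 × 853) = 4.532 mol
n(O2) = PV/RT = (23.1 × 12.1) / (0.08206 × 772.15) = 4.411 mol
For 4.532 mol SO2, stoichiometry requires (1/2) × 4.532 = 2.266 mol O2; 4.411 mol is available, so SO2 is limiting.
n(SO3) = (2/2) × 4.532 = 4.532 mol
V(SO3) = nRT/P = 4.532 × 0.08206 × 672 / 4.40 = 56.80 L

56.8 L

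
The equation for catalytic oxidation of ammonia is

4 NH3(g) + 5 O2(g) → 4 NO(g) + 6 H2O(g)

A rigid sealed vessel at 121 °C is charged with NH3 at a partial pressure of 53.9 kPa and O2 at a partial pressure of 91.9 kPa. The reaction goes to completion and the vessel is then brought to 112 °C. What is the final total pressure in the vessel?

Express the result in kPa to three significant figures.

156 kPa

At constant V, partial pressures at 121 °C are proportional to moles, so apply stoichiometry directly to pressures.
P(O2) required for 53.9 kPa of NH3 = (5/4) × 53.9 = 67.38 kPa; available 91.9 kPa, so NH3 is limiting.
P(O2) remaining = 91.9 − (5/4) × 53.9 = 24.53 kPa
P(gaseous products) = (4+6)/4 × 53.9 = 134.8 kPa
P_total at 121 °C = 24.53 + 134.8 = 159.3 kPa
Scaling to 112 °C: P = 159.3 × 385.15/394.15 = 155.7 kPa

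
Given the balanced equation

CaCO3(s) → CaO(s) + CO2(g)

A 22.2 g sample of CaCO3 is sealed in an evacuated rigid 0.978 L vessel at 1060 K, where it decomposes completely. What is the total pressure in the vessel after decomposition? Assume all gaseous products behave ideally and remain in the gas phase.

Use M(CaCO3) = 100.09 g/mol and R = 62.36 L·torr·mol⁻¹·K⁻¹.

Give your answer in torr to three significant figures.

n(CaCO3) = 22.2 / 100.09 = 0.2218 mol
n(gas produced) = (1/1) × 0.2218 = 0.2218 mol
P = nRT/V = 0.2218 × 62.36 × 1060 / 0.978 = 14990 torr

15000 torr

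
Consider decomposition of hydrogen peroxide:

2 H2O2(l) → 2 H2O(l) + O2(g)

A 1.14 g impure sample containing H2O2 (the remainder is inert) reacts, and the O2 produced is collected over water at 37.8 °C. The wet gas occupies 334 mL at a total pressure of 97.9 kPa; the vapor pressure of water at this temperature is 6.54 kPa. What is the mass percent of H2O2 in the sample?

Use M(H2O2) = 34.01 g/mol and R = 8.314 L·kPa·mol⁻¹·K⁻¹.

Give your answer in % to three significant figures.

P(O2) = 97.9 − 6.54 = 91.36 kPa
n(O2) = PV/RT = (91.36 × 0.3340) / (8.314 × 310.95) = 0.01180 mol
n(H2O2) = (2/1) × 0.01180 = 0.02360 mol
m(H2O2) = 0.02360 × 34.01 = 0.8026 g
%H2O2 = 0.8026 / 1.14 × 100 = 70.40%

70.4 %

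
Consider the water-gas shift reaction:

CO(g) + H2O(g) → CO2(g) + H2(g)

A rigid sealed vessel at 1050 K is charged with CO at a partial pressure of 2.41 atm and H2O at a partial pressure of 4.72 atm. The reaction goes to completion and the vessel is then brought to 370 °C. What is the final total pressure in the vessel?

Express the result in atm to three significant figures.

With V and T fixed, P_i ∝ n_i, so the mole ratios apply directly to partial pressures at 1050 K.
P(H2O) required for 2.41 atm of CO = (1/1) × 2.41 = 2.410 atm; available 4.72 atm, so CO is limiting.
P(H2O) remaining = 4.72 − (1/1) × 2.41 = 2.310 atm
P(gaseous products) = (1+1)/1 × 2.41 = 4.820 atm
P_total at 1050 K = 2.310 + 4.820 = 7.130 atm
Scaling to 370 °C: P = 7.130 × 643.15/1050 = 4.367 atm

4.37 atm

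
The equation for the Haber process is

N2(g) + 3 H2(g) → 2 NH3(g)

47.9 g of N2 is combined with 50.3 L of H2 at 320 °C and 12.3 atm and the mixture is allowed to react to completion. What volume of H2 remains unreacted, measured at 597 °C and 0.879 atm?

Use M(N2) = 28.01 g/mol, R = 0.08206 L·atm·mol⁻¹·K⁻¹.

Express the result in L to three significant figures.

616 L

n(N2) = 47.9 / 28.01 = 1.710 mol
n(H2) = PV/RT = (12.3 × 50.3) / (0.08206 × 593.15) = 12.71 mol
For 1.710 mol N2, stoichiometry requires (3/1) × 1.710 = 5.130 mol H2; 12.71 mol is available, so N2 is limiting.
n(H2) consumed = (3/1) × 1.710 = 5.130 mol; remaining = 12.71 − 5.130 = 7.580 mol
V(H2) = nRT/P = 7.580 × 0.08206 × 870.15 / 0.879 = 615.8 L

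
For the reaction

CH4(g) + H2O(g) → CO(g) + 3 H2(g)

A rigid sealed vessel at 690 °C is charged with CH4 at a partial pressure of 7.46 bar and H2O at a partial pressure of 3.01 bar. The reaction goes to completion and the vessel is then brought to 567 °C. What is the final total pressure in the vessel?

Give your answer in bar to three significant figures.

14.4 bar

Because the vessel is rigid and T is held at 690 °C, work the stoichiometry in partial pressures (P_i = n_iRT/V).
P(H2O) required for 7.46 bar of CH4 = (1/1) × 7.46 = 7.460 bar; available 3.01 bar, so H2O is limiting.
P(CH4) remaining = 7.46 − (1/1) × 3.01 = 4.450 bar
P(gaseous products) = (1+3)/1 × 3.01 = 12.04 bar
P_total at 690 °C = 4.450 + 12.04 = 16.49 bar
Scaling to 567 °C: P = 16.49 × 840.15/963.15 = 14.38 bar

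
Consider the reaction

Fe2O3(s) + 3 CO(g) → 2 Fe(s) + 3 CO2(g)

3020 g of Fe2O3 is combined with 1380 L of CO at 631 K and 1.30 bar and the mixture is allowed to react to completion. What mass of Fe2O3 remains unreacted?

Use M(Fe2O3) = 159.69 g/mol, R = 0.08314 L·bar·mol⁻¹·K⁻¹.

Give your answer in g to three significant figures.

1200 g

n(Fe2O3) = 3020 / 159.69 = 18.91 mol
n(CO) = PV/RT = (1.30 × 1380) / (0.08314 × 631) = 34.20 mol
For 18.91 mol Fe2O3, stoichiometry requires (3/1) × 18.91 = 56.73 mol CO; 34.20 mol is available, so CO is limiting.
n(Fe2O3) consumed = (1/3) × 34.20 = 11.40 mol; remaining = 18.91 − 11.40 = 7.510 mol
m(Fe2O3) = 7.510 × 159.69 = 1199 g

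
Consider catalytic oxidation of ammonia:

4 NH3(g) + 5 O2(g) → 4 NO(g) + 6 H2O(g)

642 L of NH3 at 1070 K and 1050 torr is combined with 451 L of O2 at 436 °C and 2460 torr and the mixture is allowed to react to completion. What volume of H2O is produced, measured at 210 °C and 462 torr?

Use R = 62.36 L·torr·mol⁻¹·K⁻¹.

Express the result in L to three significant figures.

n(NH3) = PV/RT = (1050 × 642) / (62.36 × 1070) = 10.10 mol
n(O2) = PV/RT = (2460 × 451) / (62.36 × 709.15) = 25.09 mol
For 10.10 mol NH3, stoichiometry requires (5/4) × 10.10 = 12.62 mol O2; 25.09 mol is available, so NH3 is limiting.
n(H2O) = (6/4) × 10.10 = 15.15 mol
V(H2O) = nRT/P = 15.15 × 62.36 × 483.15 / 462 = 988.0 L

988 L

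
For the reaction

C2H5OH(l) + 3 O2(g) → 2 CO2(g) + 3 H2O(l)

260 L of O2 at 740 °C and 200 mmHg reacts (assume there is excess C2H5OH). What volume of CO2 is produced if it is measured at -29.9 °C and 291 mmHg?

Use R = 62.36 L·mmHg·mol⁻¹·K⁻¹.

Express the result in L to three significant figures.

28.6 L

n(O2) = PV/RT = (200 × 260) / (62.36 × 1013.15) = 0.8230 mol
n(CO2) = (2/3) × 0.8230 = 0.5487 mol
V = nRT/P = 0.5487 × 62.36 × 243.25 / 291 = 28.60 L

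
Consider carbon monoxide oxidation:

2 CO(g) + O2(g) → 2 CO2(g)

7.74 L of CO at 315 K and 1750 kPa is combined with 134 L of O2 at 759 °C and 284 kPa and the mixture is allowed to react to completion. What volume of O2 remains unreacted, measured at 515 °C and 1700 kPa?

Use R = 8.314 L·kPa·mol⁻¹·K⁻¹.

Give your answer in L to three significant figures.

n(CO) = PV/RT = (1750 × 7.74) / (8.314 × 315) = 5.172 mol
n(O2) = PV/RT = (284 × 134) / (8.314 × 1032.15) = 4.435 mol
For 5.172 mol CO, stoichiometry requires (1/2) × 5.172 = 2.586 mol O2; 4.435 mol is available, so CO is limiting.
n(O2) consumed = (1/2) × 5.172 = 2.586 mol; remaining = 4.435 − 2.586 = 1.849 mol
V(O2) = nRT/P = 1.849 × 8.314 × 788.15 / 1700 = 7.127 L

7.13 L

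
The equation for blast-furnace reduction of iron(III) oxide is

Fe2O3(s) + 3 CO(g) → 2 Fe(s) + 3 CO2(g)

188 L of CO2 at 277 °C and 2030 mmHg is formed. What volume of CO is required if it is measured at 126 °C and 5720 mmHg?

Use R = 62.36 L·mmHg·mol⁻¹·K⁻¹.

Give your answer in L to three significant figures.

48.4 L

n(CO2) = PV/RT = (2030 × 188) / (62.36 × 550.15) = 11.12 mol
n(CO) = (3/3) × 11.12 = 11.12 mol
V = nRT/P = 11.12 × 62.36 × 399.15 / 5720 = 48.39 L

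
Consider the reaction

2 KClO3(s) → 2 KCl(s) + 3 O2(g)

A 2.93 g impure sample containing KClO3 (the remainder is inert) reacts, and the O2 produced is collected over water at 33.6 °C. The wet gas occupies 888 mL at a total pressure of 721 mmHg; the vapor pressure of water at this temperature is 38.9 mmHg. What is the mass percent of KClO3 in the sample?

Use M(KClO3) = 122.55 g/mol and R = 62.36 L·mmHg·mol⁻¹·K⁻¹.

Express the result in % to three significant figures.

88.3 %

P(O2) = 721 − 38.9 = 682.1 mmHg
n(O2) = PV/RT = (682.1 × 0.8880) / (62.36 × 306.75) = 0.03166 mol
n(KClO3) = (2/3) × 0.03166 = 0.02111 mol
m(KClO3) = 0.02111 × 122.55 = 2.587 g
%KClO3 = 2.587 / 2.93 × 100 = 88.29%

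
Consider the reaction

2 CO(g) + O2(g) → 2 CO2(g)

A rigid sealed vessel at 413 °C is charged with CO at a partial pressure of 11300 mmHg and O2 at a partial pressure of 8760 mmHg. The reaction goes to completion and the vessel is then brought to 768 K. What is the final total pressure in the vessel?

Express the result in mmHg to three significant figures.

Because the vessel is rigid and T is held at 413 °C, work the stoichiometry in partial pressures (P_i = n_iRT/V).
P(O2) required for 11300 mmHg of CO = (1/2) × 11300 = 5650 mmHg; available 8760 mmHg, so CO is limiting.
P(O2) remaining = 8760 − (1/2) × 11300 = 3110 mmHg
P(gaseous products) = (2)/2 × 11300 = 11300 mmHg
P_total at 413 °C = 3110 + 11300 = 14410 mmHg
Scaling to 768 K: P = 14410 × 768/686.15 = 16130 mmHg

16100 mmHg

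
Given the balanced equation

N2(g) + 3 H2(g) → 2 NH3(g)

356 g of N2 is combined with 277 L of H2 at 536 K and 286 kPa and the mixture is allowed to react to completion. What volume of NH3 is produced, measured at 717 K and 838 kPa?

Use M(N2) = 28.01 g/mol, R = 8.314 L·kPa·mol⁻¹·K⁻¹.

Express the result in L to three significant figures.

n(N2) = 356 / 28.01 = 12.71 mol
n(H2) = PV/RT = (286 × 277) / (8.314 × 536) = 17.78 mol
For 12.71 mol N2, stoichiometry requires (3/1) × 12.71 = 38.13 mol H2; 17.78 mol is available, so H2 is limiting.
n(NH3) = (2/3) × 17.78 = 11.85 mol
V(NH3) = nRT/P = 11.85 × 8.314 × 717 / 838 = 84.30 L

84.3 L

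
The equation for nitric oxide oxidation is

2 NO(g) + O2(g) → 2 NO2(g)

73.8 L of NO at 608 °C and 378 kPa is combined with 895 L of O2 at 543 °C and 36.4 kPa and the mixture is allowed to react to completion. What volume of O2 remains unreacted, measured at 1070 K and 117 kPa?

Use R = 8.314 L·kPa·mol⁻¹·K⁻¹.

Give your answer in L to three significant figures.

n(NO) = PV/RT = (378 × 73.8) / (8.314 × 881.15) = 3.808 mol
n(O2) = PV/RT = (36.4 × 895) / (8.314 × 816.15) = 4.801 mol
For 3.808 mol NO, stoichiometry requires (1/2) × 3.808 = 1.904 mol O2; 4.801 mol is available, so NO is limiting.
n(O2) consumed = (1/2) × 3.808 = 1.904 mol; remaining = 4.801 − 1.904 = 2.897 mol
V(O2) = nRT/P = 2.897 × 8.314 × 1070 / 117 = 220.3 L

220 L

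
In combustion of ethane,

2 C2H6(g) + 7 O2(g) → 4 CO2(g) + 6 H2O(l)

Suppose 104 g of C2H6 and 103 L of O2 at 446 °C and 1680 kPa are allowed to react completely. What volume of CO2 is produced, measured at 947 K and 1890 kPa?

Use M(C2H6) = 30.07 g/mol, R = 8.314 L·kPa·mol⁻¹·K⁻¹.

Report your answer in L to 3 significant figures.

n(C2H6) = 104 / 30.07 = 3.459 mol
n(O2) = PV/RT = (1680 × 103) / (8.314 × 719.15) = 28.94 mol
For 3.459 mol C2H6, stoichiometry requires (7/2) × 3.459 = 12.11 mol O2; 28.94 mol is available, so C2H6 is limiting.
n(CO2) = (4/2) × 3.459 = 6.918 mol
V(CO2) = nRT/P = 6.918 × 8.314 × 947 / 1890 = 28.82 L

28.8 L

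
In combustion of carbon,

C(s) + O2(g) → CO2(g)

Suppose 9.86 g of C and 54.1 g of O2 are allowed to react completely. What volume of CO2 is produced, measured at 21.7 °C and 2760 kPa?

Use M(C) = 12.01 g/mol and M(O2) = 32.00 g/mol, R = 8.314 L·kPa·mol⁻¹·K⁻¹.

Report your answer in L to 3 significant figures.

n(C) = 9.86 / 12.01 = 0.8210 mol
n(O2) = 54.1 / 32.00 = 1.691 mol
For 0.8210 mol C, stoichiometry requires (1/1) × 0.8210 = 0.8210 mol O2; 1.691 mol is available, so C is limiting.
n(CO2) = (1/1) × 0.8210 = 0.8210 mol
V(CO2) = nRT/P = 0.8210 × 8.314 × 294.85 / 2760 = 0.7292 L

0.729 L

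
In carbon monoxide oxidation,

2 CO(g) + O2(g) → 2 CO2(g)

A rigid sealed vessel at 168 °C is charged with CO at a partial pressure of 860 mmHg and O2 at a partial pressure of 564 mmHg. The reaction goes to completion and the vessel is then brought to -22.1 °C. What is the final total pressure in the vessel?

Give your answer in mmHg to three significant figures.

At constant V, partial pressures at 168 °C are proportional to moles, so apply stoichiometry directly to pressures.
P(O2) required for 860 mmHg of CO = (1/2) × 860 = 430.0 mmHg; available 564 mmHg, so CO is limiting.
P(O2) remaining = 564 − (1/2) × 860 = 134.0 mmHg
P(gaseous products) = (2)/2 × 860 = 860.0 mmHg
P_total at 168 °C = 134.0 + 860.0 = 994.0 mmHg
Scaling to -22.1 °C: P = 994.0 × 251.05/441.15 = 565.7 mmHg

566 mmHg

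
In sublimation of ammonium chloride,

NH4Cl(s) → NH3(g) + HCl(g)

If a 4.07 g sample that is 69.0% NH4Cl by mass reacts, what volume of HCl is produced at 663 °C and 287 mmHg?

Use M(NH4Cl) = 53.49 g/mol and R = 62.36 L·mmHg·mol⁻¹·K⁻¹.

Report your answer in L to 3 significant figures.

mass of NH4Cl = 4.07 × 69.0/100 = 2.808 g
n(NH4Cl) = 2.808 / 53.49 = 0.05250 mol
n(HCl) = (1/1) × 0.05250 = 0.05250 mol
V = nRT/P = 0.05250 × 62.36 × 936.15 / 287 = 10.68 L

10.7 L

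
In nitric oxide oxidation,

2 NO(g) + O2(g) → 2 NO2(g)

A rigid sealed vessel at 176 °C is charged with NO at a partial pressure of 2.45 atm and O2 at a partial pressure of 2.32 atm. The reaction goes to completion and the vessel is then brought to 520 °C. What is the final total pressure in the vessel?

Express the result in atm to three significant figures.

With V and T fixed, P_i ∝ n_i, so the mole ratios apply directly to partial pressures at 176 °C.
P(O2) required for 2.45 atm of NO = (1/2) × 2.45 = 1.225 atm; available 2.32 atm, so NO is limiting.
P(O2) remaining = 2.32 − (1/2) × 2.45 = 1.095 atm
P(gaseous products) = (2)/2 × 2.45 = 2.450 atm
P_total at 176 °C = 1.095 + 2.450 = 3.545 atm
Scaling to 520 °C: P = 3.545 × 793.15/449.15 = 6.260 atm

6.26 atm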